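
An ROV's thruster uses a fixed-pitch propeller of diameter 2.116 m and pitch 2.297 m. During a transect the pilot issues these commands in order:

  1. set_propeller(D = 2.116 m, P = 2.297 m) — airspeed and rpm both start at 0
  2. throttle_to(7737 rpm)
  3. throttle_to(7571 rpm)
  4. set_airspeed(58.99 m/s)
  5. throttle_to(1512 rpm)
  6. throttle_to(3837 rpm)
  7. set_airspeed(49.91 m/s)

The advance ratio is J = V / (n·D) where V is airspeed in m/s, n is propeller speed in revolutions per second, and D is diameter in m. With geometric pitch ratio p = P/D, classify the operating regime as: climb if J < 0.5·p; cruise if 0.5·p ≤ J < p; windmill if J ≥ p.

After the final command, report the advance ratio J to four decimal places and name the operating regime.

J = 0.3688, regime = climb

set_propeller: D = 2.116 m, P = 2.297 m (p = P/D = 1.085539); state ← (V=0, rpm=0)
throttle_to(7737): rpm ← 7737
throttle_to(7571): rpm ← 7571
set_airspeed(58.99): V ← 58.99 m/s
throttle_to(1512): rpm ← 1512
throttle_to(3837): rpm ← 3837
set_airspeed(49.91): V ← 49.91 m/s
final state: V = 49.91 m/s, rpm = 3837 → n = rpm/60 = 63.950000 rev/s
J = V / (n·D) = 49.91 / (63.950000 × 2.116) = 0.368834
regime bands: climb J<0.5428 | cruise [0.5428, 1.0855) | windmill J≥1.0855
J = 0.3688 → climb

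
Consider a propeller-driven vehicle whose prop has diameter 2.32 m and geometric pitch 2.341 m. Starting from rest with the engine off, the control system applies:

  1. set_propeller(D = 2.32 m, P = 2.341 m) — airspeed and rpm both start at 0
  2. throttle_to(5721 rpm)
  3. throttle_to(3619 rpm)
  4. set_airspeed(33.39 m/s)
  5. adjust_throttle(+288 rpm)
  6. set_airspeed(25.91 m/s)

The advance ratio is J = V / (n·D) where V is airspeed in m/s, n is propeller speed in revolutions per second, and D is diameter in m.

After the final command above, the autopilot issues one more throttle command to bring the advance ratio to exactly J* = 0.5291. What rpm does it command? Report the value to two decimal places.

rpm = 1266.46

set_propeller: D = 2.32 m, P = 2.341 m (p = P/D = 1.009052); state ← (V=0, rpm=0)
throttle_to(5721): rpm ← 5721
throttle_to(3619): rpm ← 3619
set_airspeed(33.39): V ← 33.39 m/s
adjust_throttle(+288): rpm ← 3619 +288 = 3907
set_airspeed(25.91): V ← 25.91 m/s
final state: V = 25.91 m/s, rpm = 3907 → n = rpm/60 = 65.116667 rev/s
target J* = 0.5291; solve J* = V/(n·D) for n: n = V/(J*·D) = 25.91/(0.5291 × 2.32) = 21.107737 rev/s
rpm = 60·n = 1266.464197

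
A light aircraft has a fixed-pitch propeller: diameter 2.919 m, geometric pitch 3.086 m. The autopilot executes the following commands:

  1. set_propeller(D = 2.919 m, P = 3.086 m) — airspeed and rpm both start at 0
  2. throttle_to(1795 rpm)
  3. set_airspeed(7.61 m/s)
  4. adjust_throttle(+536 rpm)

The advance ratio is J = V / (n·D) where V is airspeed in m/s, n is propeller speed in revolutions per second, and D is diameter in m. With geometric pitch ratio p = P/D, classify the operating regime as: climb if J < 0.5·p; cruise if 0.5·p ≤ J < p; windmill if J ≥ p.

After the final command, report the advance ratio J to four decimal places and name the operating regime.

J = 0.0671, regime = climb

set_propeller: D = 2.919 m, P = 3.086 m (p = P/D = 1.057211); state ← (V=0, rpm=0)
throttle_to(1795): rpm ← 1795
set_airspeed(7.61): V ← 7.61 m/s
adjust_throttle(+536): rpm ← 1795 +536 = 2331
final state: V = 7.61 m/s, rpm = 2331 → n = rpm/60 = 38.850000 rev/s
J = V / (n·D) = 7.61 / (38.850000 × 2.919) = 0.067106
regime bands: climb J<0.5286 | cruise [0.5286, 1.0572) | windmill J≥1.0572
J = 0.0671 → climb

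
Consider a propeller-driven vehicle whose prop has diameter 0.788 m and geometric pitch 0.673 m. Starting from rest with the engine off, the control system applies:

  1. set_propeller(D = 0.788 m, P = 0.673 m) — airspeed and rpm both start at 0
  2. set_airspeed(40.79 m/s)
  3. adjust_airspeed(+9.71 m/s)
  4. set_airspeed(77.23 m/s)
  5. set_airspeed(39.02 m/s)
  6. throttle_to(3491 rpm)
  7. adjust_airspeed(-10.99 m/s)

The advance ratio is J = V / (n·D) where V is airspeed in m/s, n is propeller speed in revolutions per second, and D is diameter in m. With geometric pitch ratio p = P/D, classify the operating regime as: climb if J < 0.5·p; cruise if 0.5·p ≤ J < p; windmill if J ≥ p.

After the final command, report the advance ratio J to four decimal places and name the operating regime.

set_propeller: D = 0.788 m, P = 0.673 m (p = P/D = 0.854061); state ← (V=0, rpm=0)
set_airspeed(40.79): V ← 40.79 m/s
adjust_airspeed(+9.71): V ← 40.79 +9.71 = 50.5 m/s
set_airspeed(77.23): V ← 77.23 m/s
set_airspeed(39.02): V ← 39.02 m/s
throttle_to(3491): rpm ← 3491
adjust_airspeed(-10.99): V ← 39.02 -10.99 = 28.03 m/s
final state: V = 28.03 m/s, rpm = 3491 → n = rpm/60 = 58.183333 rev/s
J = V / (n·D) = 28.03 / (58.183333 × 0.788) = 0.611362
regime bands: climb J<0.4270 | cruise [0.4270, 0.8541) | windmill J≥0.8541
J = 0.6114 → cruise

J = 0.6114, regime = cruise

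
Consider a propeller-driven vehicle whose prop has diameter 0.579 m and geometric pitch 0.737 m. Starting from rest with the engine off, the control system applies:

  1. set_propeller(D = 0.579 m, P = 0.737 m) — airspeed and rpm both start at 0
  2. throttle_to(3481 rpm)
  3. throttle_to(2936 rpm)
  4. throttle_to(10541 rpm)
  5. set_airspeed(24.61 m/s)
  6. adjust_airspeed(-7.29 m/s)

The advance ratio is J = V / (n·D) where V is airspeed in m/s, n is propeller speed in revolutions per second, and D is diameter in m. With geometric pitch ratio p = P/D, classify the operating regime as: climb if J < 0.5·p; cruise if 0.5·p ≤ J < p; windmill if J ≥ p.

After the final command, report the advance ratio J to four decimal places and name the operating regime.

set_propeller: D = 0.579 m, P = 0.737 m (p = P/D = 1.272884); state ← (V=0, rpm=0)
throttle_to(3481): rpm ← 3481
throttle_to(2936): rpm ← 2936
throttle_to(10541): rpm ← 10541
set_airspeed(24.61): V ← 24.61 m/s
adjust_airspeed(-7.29): V ← 24.61 -7.29 = 17.32 m/s
final state: V = 17.32 m/s, rpm = 10541 → n = rpm/60 = 175.683333 rev/s
J = V / (n·D) = 17.32 / (175.683333 × 0.579) = 0.170270
regime bands: climb J<0.6364 | cruise [0.6364, 1.2729) | windmill J≥1.2729
J = 0.1703 → climb

J = 0.1703, regime = climb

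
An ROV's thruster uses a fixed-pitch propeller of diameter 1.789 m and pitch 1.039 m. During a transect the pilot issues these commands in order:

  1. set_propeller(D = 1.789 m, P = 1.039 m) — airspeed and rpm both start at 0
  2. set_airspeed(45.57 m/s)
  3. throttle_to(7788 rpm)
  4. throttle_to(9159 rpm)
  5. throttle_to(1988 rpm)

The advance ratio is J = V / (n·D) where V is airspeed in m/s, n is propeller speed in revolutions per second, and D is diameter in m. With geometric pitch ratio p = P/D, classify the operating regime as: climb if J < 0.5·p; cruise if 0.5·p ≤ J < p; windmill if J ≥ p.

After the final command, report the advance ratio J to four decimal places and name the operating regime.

set_propeller: D = 1.789 m, P = 1.039 m (p = P/D = 0.580771); state ← (V=0, rpm=0)
set_airspeed(45.57): V ← 45.57 m/s
throttle_to(7788): rpm ← 7788
throttle_to(9159): rpm ← 9159
throttle_to(1988): rpm ← 1988
final state: V = 45.57 m/s, rpm = 1988 → n = rpm/60 = 33.133333 rev/s
J = V / (n·D) = 45.57 / (33.133333 × 1.789) = 0.768783
regime bands: climb J<0.2904 | cruise [0.2904, 0.5808) | windmill J≥0.5808
J = 0.7688 → windmill

J = 0.7688, regime = windmill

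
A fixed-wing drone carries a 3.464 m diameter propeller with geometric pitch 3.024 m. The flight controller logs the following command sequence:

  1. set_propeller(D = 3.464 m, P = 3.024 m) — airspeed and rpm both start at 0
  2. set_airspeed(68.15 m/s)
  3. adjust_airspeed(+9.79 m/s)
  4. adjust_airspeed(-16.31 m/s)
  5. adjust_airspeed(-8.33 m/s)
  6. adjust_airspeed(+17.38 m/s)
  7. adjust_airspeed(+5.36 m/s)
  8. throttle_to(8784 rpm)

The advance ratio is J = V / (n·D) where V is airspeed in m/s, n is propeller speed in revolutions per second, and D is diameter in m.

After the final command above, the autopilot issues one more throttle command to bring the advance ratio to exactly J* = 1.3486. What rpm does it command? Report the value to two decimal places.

set_propeller: D = 3.464 m, P = 3.024 m (p = P/D = 0.872979); state ← (V=0, rpm=0)
set_airspeed(68.15): V ← 68.15 m/s
adjust_airspeed(+9.79): V ← 68.15 +9.79 = 77.94 m/s
adjust_airspeed(-16.31): V ← 77.94 -16.31 = 61.63 m/s
adjust_airspeed(-8.33): V ← 61.63 -8.33 = 53.3 m/s
adjust_airspeed(+17.38): V ← 53.3 +17.38 = 70.68 m/s
adjust_airspeed(+5.36): V ← 70.68 +5.36 = 76.04 m/s
throttle_to(8784): rpm ← 8784
final state: V = 76.04 m/s, rpm = 8784 → n = rpm/60 = 146.400000 rev/s
target J* = 1.3486; solve J* = V/(n·D) for n: n = V/(J*·D) = 76.04/(1.3486 × 3.464) = 16.277251 rev/s
rpm = 60·n = 976.635080

rpm = 976.64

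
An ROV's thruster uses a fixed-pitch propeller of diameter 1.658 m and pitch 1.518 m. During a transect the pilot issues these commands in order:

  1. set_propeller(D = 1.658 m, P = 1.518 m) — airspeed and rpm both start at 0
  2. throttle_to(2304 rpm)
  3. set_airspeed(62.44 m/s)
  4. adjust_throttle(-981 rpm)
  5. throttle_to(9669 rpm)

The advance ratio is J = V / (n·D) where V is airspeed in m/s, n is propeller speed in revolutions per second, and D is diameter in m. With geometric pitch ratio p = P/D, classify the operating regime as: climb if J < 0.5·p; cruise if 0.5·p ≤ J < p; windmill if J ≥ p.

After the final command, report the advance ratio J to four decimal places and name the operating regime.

J = 0.2337, regime = climb

set_propeller: D = 1.658 m, P = 1.518 m (p = P/D = 0.915561); state ← (V=0, rpm=0)
throttle_to(2304): rpm ← 2304
set_airspeed(62.44): V ← 62.44 m/s
adjust_throttle(-981): rpm ← 2304 -981 = 1323
throttle_to(9669): rpm ← 9669
final state: V = 62.44 m/s, rpm = 9669 → n = rpm/60 = 161.150000 rev/s
J = V / (n·D) = 62.44 / (161.150000 × 1.658) = 0.233694
regime bands: climb J<0.4578 | cruise [0.4578, 0.9156) | windmill J≥0.9156
J = 0.2337 → climb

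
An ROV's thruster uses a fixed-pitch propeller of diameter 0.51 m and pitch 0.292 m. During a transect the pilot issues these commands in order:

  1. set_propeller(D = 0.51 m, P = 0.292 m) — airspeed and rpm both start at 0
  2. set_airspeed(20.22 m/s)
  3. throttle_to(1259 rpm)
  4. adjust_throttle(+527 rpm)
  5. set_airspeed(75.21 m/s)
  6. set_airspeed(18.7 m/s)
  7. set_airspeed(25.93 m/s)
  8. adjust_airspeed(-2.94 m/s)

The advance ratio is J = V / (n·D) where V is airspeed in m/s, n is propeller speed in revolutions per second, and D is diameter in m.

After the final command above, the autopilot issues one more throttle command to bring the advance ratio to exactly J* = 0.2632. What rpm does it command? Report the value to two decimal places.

set_propeller: D = 0.51 m, P = 0.292 m (p = P/D = 0.572549); state ← (V=0, rpm=0)
set_airspeed(20.22): V ← 20.22 m/s
throttle_to(1259): rpm ← 1259
adjust_throttle(+527): rpm ← 1259 +527 = 1786
set_airspeed(75.21): V ← 75.21 m/s
set_airspeed(18.7): V ← 18.7 m/s
set_airspeed(25.93): V ← 25.93 m/s
adjust_airspeed(-2.94): V ← 25.93 -2.94 = 22.99 m/s
final state: V = 22.99 m/s, rpm = 1786 → n = rpm/60 = 29.766667 rev/s
target J* = 0.2632; solve J* = V/(n·D) for n: n = V/(J*·D) = 22.99/(0.2632 × 0.51) = 171.270636 rev/s
rpm = 60·n = 10276.238155

rpm = 10276.24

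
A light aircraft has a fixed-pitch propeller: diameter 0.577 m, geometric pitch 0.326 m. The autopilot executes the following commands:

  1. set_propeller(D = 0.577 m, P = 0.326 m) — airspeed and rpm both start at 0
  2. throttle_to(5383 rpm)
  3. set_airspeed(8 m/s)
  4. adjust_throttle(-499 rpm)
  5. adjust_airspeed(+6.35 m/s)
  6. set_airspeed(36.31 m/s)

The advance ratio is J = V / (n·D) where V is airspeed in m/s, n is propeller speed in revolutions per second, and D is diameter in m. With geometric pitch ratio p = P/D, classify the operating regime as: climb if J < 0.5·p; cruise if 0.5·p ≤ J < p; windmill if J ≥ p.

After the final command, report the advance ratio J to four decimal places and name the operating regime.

J = 0.7731, regime = windmill

set_propeller: D = 0.577 m, P = 0.326 m (p = P/D = 0.564991); state ← (V=0, rpm=0)
throttle_to(5383): rpm ← 5383
set_airspeed(8): V ← 8 m/s
adjust_throttle(-499): rpm ← 5383 -499 = 4884
adjust_airspeed(+6.35): V ← 8 +6.35 = 14.35 m/s
set_airspeed(36.31): V ← 36.31 m/s
final state: V = 36.31 m/s, rpm = 4884 → n = rpm/60 = 81.400000 rev/s
J = V / (n·D) = 36.31 / (81.400000 × 0.577) = 0.773083
regime bands: climb J<0.2825 | cruise [0.2825, 0.5650) | windmill J≥0.5650
J = 0.7731 → windmill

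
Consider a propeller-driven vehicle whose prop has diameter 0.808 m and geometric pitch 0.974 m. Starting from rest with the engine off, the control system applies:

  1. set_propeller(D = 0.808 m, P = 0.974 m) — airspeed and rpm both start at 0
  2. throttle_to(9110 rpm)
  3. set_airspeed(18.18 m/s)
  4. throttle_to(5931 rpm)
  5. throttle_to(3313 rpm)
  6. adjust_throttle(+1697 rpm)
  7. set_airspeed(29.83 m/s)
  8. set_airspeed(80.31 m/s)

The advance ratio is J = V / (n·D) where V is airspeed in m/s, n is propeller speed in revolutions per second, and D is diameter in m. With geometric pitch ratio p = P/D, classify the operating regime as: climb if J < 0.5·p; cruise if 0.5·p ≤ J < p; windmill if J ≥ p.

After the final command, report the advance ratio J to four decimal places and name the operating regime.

set_propeller: D = 0.808 m, P = 0.974 m (p = P/D = 1.205446); state ← (V=0, rpm=0)
throttle_to(9110): rpm ← 9110
set_airspeed(18.18): V ← 18.18 m/s
throttle_to(5931): rpm ← 5931
throttle_to(3313): rpm ← 3313
adjust_throttle(+1697): rpm ← 3313 +1697 = 5010
set_airspeed(29.83): V ← 29.83 m/s
set_airspeed(80.31): V ← 80.31 m/s
final state: V = 80.31 m/s, rpm = 5010 → n = rpm/60 = 83.500000 rev/s
J = V / (n·D) = 80.31 / (83.500000 × 0.808) = 1.190342
regime bands: climb J<0.6027 | cruise [0.6027, 1.2054) | windmill J≥1.2054
J = 1.1903 → cruise

J = 1.1903, regime = cruise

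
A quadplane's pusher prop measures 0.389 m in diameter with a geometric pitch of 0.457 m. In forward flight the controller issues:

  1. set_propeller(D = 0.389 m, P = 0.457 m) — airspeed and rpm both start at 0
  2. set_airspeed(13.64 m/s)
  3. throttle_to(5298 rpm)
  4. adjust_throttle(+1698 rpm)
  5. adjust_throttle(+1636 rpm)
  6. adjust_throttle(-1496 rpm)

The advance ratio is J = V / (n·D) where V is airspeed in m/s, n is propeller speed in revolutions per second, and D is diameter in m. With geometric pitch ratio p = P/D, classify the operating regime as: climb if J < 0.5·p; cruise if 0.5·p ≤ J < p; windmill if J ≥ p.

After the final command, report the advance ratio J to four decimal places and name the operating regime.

J = 0.2948, regime = climb

set_propeller: D = 0.389 m, P = 0.457 m (p = P/D = 1.174807); state ← (V=0, rpm=0)
set_airspeed(13.64): V ← 13.64 m/s
throttle_to(5298): rpm ← 5298
adjust_throttle(+1698): rpm ← 5298 +1698 = 6996
adjust_throttle(+1636): rpm ← 6996 +1636 = 8632
adjust_throttle(-1496): rpm ← 8632 -1496 = 7136
final state: V = 13.64 m/s, rpm = 7136 → n = rpm/60 = 118.933333 rev/s
J = V / (n·D) = 13.64 / (118.933333 × 0.389) = 0.294823
regime bands: climb J<0.5874 | cruise [0.5874, 1.1748) | windmill J≥1.1748
J = 0.2948 → climb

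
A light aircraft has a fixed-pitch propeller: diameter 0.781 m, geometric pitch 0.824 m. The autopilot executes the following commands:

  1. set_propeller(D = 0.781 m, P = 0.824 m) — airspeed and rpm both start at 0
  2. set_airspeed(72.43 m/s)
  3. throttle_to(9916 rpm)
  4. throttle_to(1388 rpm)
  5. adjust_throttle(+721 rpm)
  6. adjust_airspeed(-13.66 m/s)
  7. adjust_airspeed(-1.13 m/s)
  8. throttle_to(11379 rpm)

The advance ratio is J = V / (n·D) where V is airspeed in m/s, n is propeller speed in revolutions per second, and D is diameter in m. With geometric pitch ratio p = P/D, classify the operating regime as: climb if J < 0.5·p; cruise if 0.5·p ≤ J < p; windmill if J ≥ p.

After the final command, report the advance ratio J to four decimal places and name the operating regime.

set_propeller: D = 0.781 m, P = 0.824 m (p = P/D = 1.055058); state ← (V=0, rpm=0)
set_airspeed(72.43): V ← 72.43 m/s
throttle_to(9916): rpm ← 9916
throttle_to(1388): rpm ← 1388
adjust_throttle(+721): rpm ← 1388 +721 = 2109
adjust_airspeed(-13.66): V ← 72.43 -13.66 = 58.77 m/s
adjust_airspeed(-1.13): V ← 58.77 -1.13 = 57.64 m/s
throttle_to(11379): rpm ← 11379
final state: V = 57.64 m/s, rpm = 11379 → n = rpm/60 = 189.650000 rev/s
J = V / (n·D) = 57.64 / (189.650000 × 0.781) = 0.389153
regime bands: climb J<0.5275 | cruise [0.5275, 1.0551) | windmill J≥1.0551
J = 0.3892 → climb

J = 0.3892, regime = climb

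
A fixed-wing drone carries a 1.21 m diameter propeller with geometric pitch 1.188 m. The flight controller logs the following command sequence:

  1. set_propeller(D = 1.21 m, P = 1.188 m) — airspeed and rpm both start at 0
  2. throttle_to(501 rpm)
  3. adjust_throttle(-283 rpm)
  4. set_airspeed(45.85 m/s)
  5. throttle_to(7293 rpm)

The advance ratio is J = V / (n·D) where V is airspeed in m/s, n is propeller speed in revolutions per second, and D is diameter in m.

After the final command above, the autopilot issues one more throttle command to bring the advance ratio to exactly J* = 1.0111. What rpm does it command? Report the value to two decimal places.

rpm = 2248.59

set_propeller: D = 1.21 m, P = 1.188 m (p = P/D = 0.981818); state ← (V=0, rpm=0)
throttle_to(501): rpm ← 501
adjust_throttle(-283): rpm ← 501 -283 = 218
set_airspeed(45.85): V ← 45.85 m/s
throttle_to(7293): rpm ← 7293
final state: V = 45.85 m/s, rpm = 7293 → n = rpm/60 = 121.550000 rev/s
target J* = 1.0111; solve J* = V/(n·D) for n: n = V/(J*·D) = 45.85/(1.0111 × 1.21) = 37.476572 rev/s
rpm = 60·n = 2248.594322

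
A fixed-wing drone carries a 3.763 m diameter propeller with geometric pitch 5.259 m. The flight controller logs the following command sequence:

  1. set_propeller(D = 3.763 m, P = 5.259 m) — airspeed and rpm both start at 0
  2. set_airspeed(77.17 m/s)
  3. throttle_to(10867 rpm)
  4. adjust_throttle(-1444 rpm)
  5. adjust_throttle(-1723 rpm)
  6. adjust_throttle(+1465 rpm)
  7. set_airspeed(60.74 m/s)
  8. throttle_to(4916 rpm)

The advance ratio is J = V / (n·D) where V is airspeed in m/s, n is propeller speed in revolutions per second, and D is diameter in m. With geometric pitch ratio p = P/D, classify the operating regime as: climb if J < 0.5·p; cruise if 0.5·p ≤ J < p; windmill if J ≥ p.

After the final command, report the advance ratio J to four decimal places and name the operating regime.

J = 0.1970, regime = climb

set_propeller: D = 3.763 m, P = 5.259 m (p = P/D = 1.397555); state ← (V=0, rpm=0)
set_airspeed(77.17): V ← 77.17 m/s
throttle_to(10867): rpm ← 10867
adjust_throttle(-1444): rpm ← 10867 -1444 = 9423
adjust_throttle(-1723): rpm ← 9423 -1723 = 7700
adjust_throttle(+1465): rpm ← 7700 +1465 = 9165
set_airspeed(60.74): V ← 60.74 m/s
throttle_to(4916): rpm ← 4916
final state: V = 60.74 m/s, rpm = 4916 → n = rpm/60 = 81.933333 rev/s
J = V / (n·D) = 60.74 / (81.933333 × 3.763) = 0.197006
regime bands: climb J<0.6988 | cruise [0.6988, 1.3976) | windmill J≥1.3976
J = 0.1970 → climb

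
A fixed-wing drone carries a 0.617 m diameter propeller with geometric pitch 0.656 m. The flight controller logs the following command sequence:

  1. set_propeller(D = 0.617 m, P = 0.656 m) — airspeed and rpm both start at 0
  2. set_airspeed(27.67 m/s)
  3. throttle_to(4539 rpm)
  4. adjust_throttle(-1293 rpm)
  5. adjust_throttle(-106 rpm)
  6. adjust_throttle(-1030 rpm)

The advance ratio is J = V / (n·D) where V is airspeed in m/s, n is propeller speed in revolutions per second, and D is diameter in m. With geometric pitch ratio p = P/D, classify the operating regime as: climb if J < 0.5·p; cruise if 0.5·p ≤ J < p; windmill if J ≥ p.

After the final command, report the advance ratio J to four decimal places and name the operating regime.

J = 1.2752, regime = windmill

set_propeller: D = 0.617 m, P = 0.656 m (p = P/D = 1.063209); state ← (V=0, rpm=0)
set_airspeed(27.67): V ← 27.67 m/s
throttle_to(4539): rpm ← 4539
adjust_throttle(-1293): rpm ← 4539 -1293 = 3246
adjust_throttle(-106): rpm ← 3246 -106 = 3140
adjust_throttle(-1030): rpm ← 3140 -1030 = 2110
final state: V = 27.67 m/s, rpm = 2110 → n = rpm/60 = 35.166667 rev/s
J = V / (n·D) = 27.67 / (35.166667 × 0.617) = 1.275243
regime bands: climb J<0.5316 | cruise [0.5316, 1.0632) | windmill J≥1.0632
J = 1.2752 → windmill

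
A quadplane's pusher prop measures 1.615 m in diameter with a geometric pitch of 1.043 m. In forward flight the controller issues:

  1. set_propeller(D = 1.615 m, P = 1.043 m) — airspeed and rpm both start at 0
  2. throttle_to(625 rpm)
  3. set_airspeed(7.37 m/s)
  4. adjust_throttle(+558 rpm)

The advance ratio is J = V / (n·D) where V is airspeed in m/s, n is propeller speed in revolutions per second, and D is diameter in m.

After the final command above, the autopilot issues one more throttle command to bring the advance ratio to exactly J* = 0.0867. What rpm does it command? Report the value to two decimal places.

set_propeller: D = 1.615 m, P = 1.043 m (p = P/D = 0.645820); state ← (V=0, rpm=0)
throttle_to(625): rpm ← 625
set_airspeed(7.37): V ← 7.37 m/s
adjust_throttle(+558): rpm ← 625 +558 = 1183
final state: V = 7.37 m/s, rpm = 1183 → n = rpm/60 = 19.716667 rev/s
target J* = 0.0867; solve J* = V/(n·D) for n: n = V/(J*·D) = 7.37/(0.0867 × 1.615) = 52.635150 rev/s
rpm = 60·n = 3158.108991

rpm = 3158.11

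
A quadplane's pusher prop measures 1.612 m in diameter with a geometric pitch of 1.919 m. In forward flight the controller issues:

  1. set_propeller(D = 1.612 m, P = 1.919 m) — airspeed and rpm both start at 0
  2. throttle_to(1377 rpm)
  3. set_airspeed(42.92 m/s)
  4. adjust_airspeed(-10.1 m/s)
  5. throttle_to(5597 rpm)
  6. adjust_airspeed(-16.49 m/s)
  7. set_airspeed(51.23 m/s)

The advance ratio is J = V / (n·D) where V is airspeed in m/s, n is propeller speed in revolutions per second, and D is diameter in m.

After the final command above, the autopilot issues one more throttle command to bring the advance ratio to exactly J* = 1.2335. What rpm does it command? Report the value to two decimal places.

rpm = 1545.86

set_propeller: D = 1.612 m, P = 1.919 m (p = P/D = 1.190447); state ← (V=0, rpm=0)
throttle_to(1377): rpm ← 1377
set_airspeed(42.92): V ← 42.92 m/s
adjust_airspeed(-10.1): V ← 42.92 -10.1 = 32.82 m/s
throttle_to(5597): rpm ← 5597
adjust_airspeed(-16.49): V ← 32.82 -16.49 = 16.33 m/s
set_airspeed(51.23): V ← 51.23 m/s
final state: V = 51.23 m/s, rpm = 5597 → n = rpm/60 = 93.283333 rev/s
target J* = 1.2335; solve J* = V/(n·D) for n: n = V/(J*·D) = 51.23/(1.2335 × 1.612) = 25.764408 rev/s
rpm = 60·n = 1545.864468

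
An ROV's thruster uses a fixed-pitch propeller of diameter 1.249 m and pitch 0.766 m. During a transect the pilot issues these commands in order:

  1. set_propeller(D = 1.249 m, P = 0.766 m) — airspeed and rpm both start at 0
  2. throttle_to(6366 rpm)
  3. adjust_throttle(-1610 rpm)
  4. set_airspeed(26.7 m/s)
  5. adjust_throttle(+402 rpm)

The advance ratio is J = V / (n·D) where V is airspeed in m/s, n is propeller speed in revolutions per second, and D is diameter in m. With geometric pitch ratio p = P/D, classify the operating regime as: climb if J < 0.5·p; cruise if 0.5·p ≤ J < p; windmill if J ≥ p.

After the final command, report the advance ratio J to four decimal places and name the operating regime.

set_propeller: D = 1.249 m, P = 0.766 m (p = P/D = 0.613291); state ← (V=0, rpm=0)
throttle_to(6366): rpm ← 6366
adjust_throttle(-1610): rpm ← 6366 -1610 = 4756
set_airspeed(26.7): V ← 26.7 m/s
adjust_throttle(+402): rpm ← 4756 +402 = 5158
final state: V = 26.7 m/s, rpm = 5158 → n = rpm/60 = 85.966667 rev/s
J = V / (n·D) = 26.7 / (85.966667 × 1.249) = 0.248667
regime bands: climb J<0.3066 | cruise [0.3066, 0.6133) | windmill J≥0.6133
J = 0.2487 → climb

J = 0.2487, regime = climb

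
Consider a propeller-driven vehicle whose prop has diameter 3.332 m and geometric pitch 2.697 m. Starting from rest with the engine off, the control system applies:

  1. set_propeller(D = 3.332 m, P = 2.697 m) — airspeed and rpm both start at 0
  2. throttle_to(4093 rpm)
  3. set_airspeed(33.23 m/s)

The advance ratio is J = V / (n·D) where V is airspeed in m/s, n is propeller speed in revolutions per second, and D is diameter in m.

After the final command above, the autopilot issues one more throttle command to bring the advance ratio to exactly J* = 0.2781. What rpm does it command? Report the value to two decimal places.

set_propeller: D = 3.332 m, P = 2.697 m (p = P/D = 0.809424); state ← (V=0, rpm=0)
throttle_to(4093): rpm ← 4093
set_airspeed(33.23): V ← 33.23 m/s
final state: V = 33.23 m/s, rpm = 4093 → n = rpm/60 = 68.216667 rev/s
target J* = 0.2781; solve J* = V/(n·D) for n: n = V/(J*·D) = 33.23/(0.2781 × 3.332) = 35.861162 rev/s
rpm = 60·n = 2151.669729

rpm = 2151.67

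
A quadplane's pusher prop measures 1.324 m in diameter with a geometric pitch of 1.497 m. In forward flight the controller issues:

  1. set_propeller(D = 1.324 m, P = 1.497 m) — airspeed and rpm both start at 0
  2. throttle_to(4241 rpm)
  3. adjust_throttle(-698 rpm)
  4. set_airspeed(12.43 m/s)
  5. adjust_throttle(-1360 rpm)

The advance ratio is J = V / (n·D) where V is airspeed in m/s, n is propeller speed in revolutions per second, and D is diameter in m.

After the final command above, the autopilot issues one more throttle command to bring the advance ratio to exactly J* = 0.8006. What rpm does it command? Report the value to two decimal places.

set_propeller: D = 1.324 m, P = 1.497 m (p = P/D = 1.130665); state ← (V=0, rpm=0)
throttle_to(4241): rpm ← 4241
adjust_throttle(-698): rpm ← 4241 -698 = 3543
set_airspeed(12.43): V ← 12.43 m/s
adjust_throttle(-1360): rpm ← 3543 -1360 = 2183
final state: V = 12.43 m/s, rpm = 2183 → n = rpm/60 = 36.383333 rev/s
target J* = 0.8006; solve J* = V/(n·D) for n: n = V/(J*·D) = 12.43/(0.8006 × 1.324) = 11.726477 rev/s
rpm = 60·n = 703.588623

rpm = 703.59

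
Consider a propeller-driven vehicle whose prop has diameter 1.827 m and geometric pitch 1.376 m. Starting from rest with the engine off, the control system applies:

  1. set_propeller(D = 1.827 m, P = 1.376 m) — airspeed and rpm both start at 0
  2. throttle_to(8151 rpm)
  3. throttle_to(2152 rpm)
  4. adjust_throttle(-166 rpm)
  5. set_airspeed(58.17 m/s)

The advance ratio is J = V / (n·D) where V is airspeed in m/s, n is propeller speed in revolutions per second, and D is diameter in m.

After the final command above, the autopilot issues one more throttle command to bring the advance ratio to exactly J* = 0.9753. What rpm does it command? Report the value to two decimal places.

set_propeller: D = 1.827 m, P = 1.376 m (p = P/D = 0.753147); state ← (V=0, rpm=0)
throttle_to(8151): rpm ← 8151
throttle_to(2152): rpm ← 2152
adjust_throttle(-166): rpm ← 2152 -166 = 1986
set_airspeed(58.17): V ← 58.17 m/s
final state: V = 58.17 m/s, rpm = 1986 → n = rpm/60 = 33.100000 rev/s
target J* = 0.9753; solve J* = V/(n·D) for n: n = V/(J*·D) = 58.17/(0.9753 × 1.827) = 32.645422 rev/s
rpm = 60·n = 1958.725344

rpm = 1958.73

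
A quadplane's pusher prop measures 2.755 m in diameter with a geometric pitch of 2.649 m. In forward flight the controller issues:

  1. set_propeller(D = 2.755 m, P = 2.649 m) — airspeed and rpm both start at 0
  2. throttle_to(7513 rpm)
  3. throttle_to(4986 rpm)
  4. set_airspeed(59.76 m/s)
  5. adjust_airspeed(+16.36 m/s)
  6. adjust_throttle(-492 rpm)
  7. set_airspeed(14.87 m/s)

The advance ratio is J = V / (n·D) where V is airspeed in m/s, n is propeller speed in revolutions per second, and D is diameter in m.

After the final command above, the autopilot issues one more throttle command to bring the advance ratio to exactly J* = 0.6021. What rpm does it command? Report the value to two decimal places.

set_propeller: D = 2.755 m, P = 2.649 m (p = P/D = 0.961525); state ← (V=0, rpm=0)
throttle_to(7513): rpm ← 7513
throttle_to(4986): rpm ← 4986
set_airspeed(59.76): V ← 59.76 m/s
adjust_airspeed(+16.36): V ← 59.76 +16.36 = 76.12 m/s
adjust_throttle(-492): rpm ← 4986 -492 = 4494
set_airspeed(14.87): V ← 14.87 m/s
final state: V = 14.87 m/s, rpm = 4494 → n = rpm/60 = 74.900000 rev/s
target J* = 0.6021; solve J* = V/(n·D) for n: n = V/(J*·D) = 14.87/(0.6021 × 2.755) = 8.964390 rev/s
rpm = 60·n = 537.863395

rpm = 537.86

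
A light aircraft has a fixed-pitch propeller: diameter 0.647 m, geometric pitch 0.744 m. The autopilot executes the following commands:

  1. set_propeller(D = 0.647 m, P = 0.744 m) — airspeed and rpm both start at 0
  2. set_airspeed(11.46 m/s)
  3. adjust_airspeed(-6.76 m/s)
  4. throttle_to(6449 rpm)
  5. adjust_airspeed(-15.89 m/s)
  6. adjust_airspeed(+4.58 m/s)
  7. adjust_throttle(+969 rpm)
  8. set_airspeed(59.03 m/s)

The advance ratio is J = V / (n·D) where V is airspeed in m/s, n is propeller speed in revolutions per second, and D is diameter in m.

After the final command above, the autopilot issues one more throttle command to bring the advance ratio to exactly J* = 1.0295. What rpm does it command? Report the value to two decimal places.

rpm = 5317.33

set_propeller: D = 0.647 m, P = 0.744 m (p = P/D = 1.149923); state ← (V=0, rpm=0)
set_airspeed(11.46): V ← 11.46 m/s
adjust_airspeed(-6.76): V ← 11.46 -6.76 = 4.7 m/s
throttle_to(6449): rpm ← 6449
adjust_airspeed(-15.89): V ← 4.7 -15.89 = -11.19 m/s
adjust_airspeed(+4.58): V ← -11.19 +4.58 = -6.61 m/s
adjust_throttle(+969): rpm ← 6449 +969 = 7418
set_airspeed(59.03): V ← 59.03 m/s
final state: V = 59.03 m/s, rpm = 7418 → n = rpm/60 = 123.633333 rev/s
target J* = 1.0295; solve J* = V/(n·D) for n: n = V/(J*·D) = 59.03/(1.0295 × 0.647) = 88.622123 rev/s
rpm = 60·n = 5317.327404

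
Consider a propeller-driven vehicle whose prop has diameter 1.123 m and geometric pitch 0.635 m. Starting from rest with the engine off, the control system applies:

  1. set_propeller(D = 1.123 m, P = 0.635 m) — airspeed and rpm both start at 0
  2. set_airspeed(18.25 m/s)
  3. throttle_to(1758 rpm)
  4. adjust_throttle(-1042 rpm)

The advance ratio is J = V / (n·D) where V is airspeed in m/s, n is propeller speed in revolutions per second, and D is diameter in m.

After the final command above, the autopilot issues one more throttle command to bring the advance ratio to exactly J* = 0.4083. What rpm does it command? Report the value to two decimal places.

set_propeller: D = 1.123 m, P = 0.635 m (p = P/D = 0.565450); state ← (V=0, rpm=0)
set_airspeed(18.25): V ← 18.25 m/s
throttle_to(1758): rpm ← 1758
adjust_throttle(-1042): rpm ← 1758 -1042 = 716
final state: V = 18.25 m/s, rpm = 716 → n = rpm/60 = 11.933333 rev/s
target J* = 0.4083; solve J* = V/(n·D) for n: n = V/(J*·D) = 18.25/(0.4083 × 1.123) = 39.801893 rev/s
rpm = 60·n = 2388.113606

rpm = 2388.11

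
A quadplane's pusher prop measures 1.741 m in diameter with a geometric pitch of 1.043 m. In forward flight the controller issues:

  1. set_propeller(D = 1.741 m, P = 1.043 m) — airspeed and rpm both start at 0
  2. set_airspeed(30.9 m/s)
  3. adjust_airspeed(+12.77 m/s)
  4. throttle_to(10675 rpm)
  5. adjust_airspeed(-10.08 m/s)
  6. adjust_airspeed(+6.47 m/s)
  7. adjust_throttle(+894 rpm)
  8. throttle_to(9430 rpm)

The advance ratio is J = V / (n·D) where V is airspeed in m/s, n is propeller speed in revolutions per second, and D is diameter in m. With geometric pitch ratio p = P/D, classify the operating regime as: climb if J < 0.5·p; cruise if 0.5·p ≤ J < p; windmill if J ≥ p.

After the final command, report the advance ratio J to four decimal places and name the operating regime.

set_propeller: D = 1.741 m, P = 1.043 m (p = P/D = 0.599081); state ← (V=0, rpm=0)
set_airspeed(30.9): V ← 30.9 m/s
adjust_airspeed(+12.77): V ← 30.9 +12.77 = 43.67 m/s
throttle_to(10675): rpm ← 10675
adjust_airspeed(-10.08): V ← 43.67 -10.08 = 33.59 m/s
adjust_airspeed(+6.47): V ← 33.59 +6.47 = 40.06 m/s
adjust_throttle(+894): rpm ← 10675 +894 = 11569
throttle_to(9430): rpm ← 9430
final state: V = 40.06 m/s, rpm = 9430 → n = rpm/60 = 157.166667 rev/s
J = V / (n·D) = 40.06 / (157.166667 × 1.741) = 0.146404
regime bands: climb J<0.2995 | cruise [0.2995, 0.5991) | windmill J≥0.5991
J = 0.1464 → climb

J = 0.1464, regime = climb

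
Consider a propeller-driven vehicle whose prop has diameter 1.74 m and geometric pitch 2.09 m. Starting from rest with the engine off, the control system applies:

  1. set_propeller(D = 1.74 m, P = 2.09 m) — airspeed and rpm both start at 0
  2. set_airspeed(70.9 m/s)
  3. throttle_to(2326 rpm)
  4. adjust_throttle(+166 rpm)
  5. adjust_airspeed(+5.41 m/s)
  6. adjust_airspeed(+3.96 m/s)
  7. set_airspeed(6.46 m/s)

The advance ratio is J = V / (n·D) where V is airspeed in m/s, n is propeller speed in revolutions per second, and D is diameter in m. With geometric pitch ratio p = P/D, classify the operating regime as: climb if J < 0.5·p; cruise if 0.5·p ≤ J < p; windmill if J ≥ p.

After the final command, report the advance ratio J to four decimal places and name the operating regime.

J = 0.0894, regime = climb

set_propeller: D = 1.74 m, P = 2.09 m (p = P/D = 1.201149); state ← (V=0, rpm=0)
set_airspeed(70.9): V ← 70.9 m/s
throttle_to(2326): rpm ← 2326
adjust_throttle(+166): rpm ← 2326 +166 = 2492
adjust_airspeed(+5.41): V ← 70.9 +5.41 = 76.31 m/s
adjust_airspeed(+3.96): V ← 76.31 +3.96 = 80.27 m/s
set_airspeed(6.46): V ← 6.46 m/s
final state: V = 6.46 m/s, rpm = 2492 → n = rpm/60 = 41.533333 rev/s
J = V / (n·D) = 6.46 / (41.533333 × 1.74) = 0.089389
regime bands: climb J<0.6006 | cruise [0.6006, 1.2011) | windmill J≥1.2011
J = 0.0894 → climb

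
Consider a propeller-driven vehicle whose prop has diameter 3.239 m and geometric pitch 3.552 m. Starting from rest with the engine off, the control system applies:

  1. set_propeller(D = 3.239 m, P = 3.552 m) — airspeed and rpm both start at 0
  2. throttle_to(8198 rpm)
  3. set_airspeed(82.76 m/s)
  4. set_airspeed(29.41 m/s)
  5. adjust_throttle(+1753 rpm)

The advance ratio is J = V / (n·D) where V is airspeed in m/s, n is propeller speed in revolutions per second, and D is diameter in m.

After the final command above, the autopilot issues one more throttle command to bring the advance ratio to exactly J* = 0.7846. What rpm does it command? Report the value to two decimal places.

rpm = 694.36

set_propeller: D = 3.239 m, P = 3.552 m (p = P/D = 1.096635); state ← (V=0, rpm=0)
throttle_to(8198): rpm ← 8198
set_airspeed(82.76): V ← 82.76 m/s
set_airspeed(29.41): V ← 29.41 m/s
adjust_throttle(+1753): rpm ← 8198 +1753 = 9951
final state: V = 29.41 m/s, rpm = 9951 → n = rpm/60 = 165.850000 rev/s
target J* = 0.7846; solve J* = V/(n·D) for n: n = V/(J*·D) = 29.41/(0.7846 × 3.239) = 11.572729 rev/s
rpm = 60·n = 694.363723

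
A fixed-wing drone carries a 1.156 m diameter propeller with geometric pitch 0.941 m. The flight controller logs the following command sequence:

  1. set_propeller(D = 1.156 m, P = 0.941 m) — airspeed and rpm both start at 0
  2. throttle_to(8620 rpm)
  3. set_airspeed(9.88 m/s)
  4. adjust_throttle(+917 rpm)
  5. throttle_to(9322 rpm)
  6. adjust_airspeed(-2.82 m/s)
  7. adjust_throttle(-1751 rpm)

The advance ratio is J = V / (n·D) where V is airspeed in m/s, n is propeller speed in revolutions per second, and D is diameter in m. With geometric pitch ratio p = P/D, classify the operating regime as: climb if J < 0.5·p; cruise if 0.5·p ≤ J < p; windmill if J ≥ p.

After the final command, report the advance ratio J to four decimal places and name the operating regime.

set_propeller: D = 1.156 m, P = 0.941 m (p = P/D = 0.814014); state ← (V=0, rpm=0)
throttle_to(8620): rpm ← 8620
set_airspeed(9.88): V ← 9.88 m/s
adjust_throttle(+917): rpm ← 8620 +917 = 9537
throttle_to(9322): rpm ← 9322
adjust_airspeed(-2.82): V ← 9.88 -2.82 = 7.06 m/s
adjust_throttle(-1751): rpm ← 9322 -1751 = 7571
final state: V = 7.06 m/s, rpm = 7571 → n = rpm/60 = 126.183333 rev/s
J = V / (n·D) = 7.06 / (126.183333 × 1.156) = 0.048400
regime bands: climb J<0.4070 | cruise [0.4070, 0.8140) | windmill J≥0.8140
J = 0.0484 → climb

J = 0.0484, regime = climb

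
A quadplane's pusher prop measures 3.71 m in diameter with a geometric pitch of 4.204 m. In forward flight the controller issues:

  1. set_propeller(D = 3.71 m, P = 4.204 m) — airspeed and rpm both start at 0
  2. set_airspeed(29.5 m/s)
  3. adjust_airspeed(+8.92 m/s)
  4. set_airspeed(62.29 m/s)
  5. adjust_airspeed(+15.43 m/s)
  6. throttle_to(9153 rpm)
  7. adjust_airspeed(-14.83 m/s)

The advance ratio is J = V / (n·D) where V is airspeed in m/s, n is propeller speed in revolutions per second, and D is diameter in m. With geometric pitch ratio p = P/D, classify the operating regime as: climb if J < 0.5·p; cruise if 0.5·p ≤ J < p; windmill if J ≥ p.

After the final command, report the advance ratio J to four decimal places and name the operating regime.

set_propeller: D = 3.71 m, P = 4.204 m (p = P/D = 1.133154); state ← (V=0, rpm=0)
set_airspeed(29.5): V ← 29.5 m/s
adjust_airspeed(+8.92): V ← 29.5 +8.92 = 38.42 m/s
set_airspeed(62.29): V ← 62.29 m/s
adjust_airspeed(+15.43): V ← 62.29 +15.43 = 77.72 m/s
throttle_to(9153): rpm ← 9153
adjust_airspeed(-14.83): V ← 77.72 -14.83 = 62.89 m/s
final state: V = 62.89 m/s, rpm = 9153 → n = rpm/60 = 152.550000 rev/s
J = V / (n·D) = 62.89 / (152.550000 × 3.71) = 0.111121
regime bands: climb J<0.5666 | cruise [0.5666, 1.1332) | windmill J≥1.1332
J = 0.1111 → climb

J = 0.1111, regime = climb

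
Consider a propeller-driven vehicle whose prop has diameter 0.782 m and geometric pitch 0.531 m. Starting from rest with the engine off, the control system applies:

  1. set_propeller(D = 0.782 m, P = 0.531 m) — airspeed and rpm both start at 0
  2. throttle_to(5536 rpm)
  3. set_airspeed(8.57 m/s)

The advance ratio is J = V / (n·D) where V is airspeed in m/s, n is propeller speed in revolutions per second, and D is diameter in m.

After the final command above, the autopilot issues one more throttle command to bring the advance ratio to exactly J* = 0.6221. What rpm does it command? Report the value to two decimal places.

rpm = 1056.98

set_propeller: D = 0.782 m, P = 0.531 m (p = P/D = 0.679028); state ← (V=0, rpm=0)
throttle_to(5536): rpm ← 5536
set_airspeed(8.57): V ← 8.57 m/s
final state: V = 8.57 m/s, rpm = 5536 → n = rpm/60 = 92.266667 rev/s
target J* = 0.6221; solve J* = V/(n·D) for n: n = V/(J*·D) = 8.57/(0.6221 × 0.782) = 17.616266 rev/s
rpm = 60·n = 1056.975980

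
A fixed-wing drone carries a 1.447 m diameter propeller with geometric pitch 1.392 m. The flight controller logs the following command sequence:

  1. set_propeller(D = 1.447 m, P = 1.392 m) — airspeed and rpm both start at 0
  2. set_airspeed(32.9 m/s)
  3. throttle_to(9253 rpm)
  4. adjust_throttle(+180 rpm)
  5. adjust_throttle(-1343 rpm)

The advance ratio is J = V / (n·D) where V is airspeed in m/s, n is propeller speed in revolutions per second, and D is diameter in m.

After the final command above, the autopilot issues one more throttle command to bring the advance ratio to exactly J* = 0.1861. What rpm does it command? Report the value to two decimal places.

set_propeller: D = 1.447 m, P = 1.392 m (p = P/D = 0.961990); state ← (V=0, rpm=0)
set_airspeed(32.9): V ← 32.9 m/s
throttle_to(9253): rpm ← 9253
adjust_throttle(+180): rpm ← 9253 +180 = 9433
adjust_throttle(-1343): rpm ← 9433 -1343 = 8090
final state: V = 32.9 m/s, rpm = 8090 → n = rpm/60 = 134.833333 rev/s
target J* = 0.1861; solve J* = V/(n·D) for n: n = V/(J*·D) = 32.9/(0.1861 × 1.447) = 122.174619 rev/s
rpm = 60·n = 7330.477146

rpm = 7330.48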